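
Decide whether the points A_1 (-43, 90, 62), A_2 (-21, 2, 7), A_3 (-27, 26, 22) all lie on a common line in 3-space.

A_1A_2 = (22, -88, -55), A_1A_3 = (16, -64, -40).
A_1A_2 × A_1A_3 = (0, 0, 0).
The cross product vanishes, so the three points are collinear.

Yes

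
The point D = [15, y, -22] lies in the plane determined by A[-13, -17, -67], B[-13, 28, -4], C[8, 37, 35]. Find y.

-10

Coplanarity requires AB · (AC × AD) = 0.
AB = (0, 45, 63), AC = (21, 54, 102); the triple product is linear in y with coefficient 1323 and constant term 13230.
Setting it to zero: y = -10.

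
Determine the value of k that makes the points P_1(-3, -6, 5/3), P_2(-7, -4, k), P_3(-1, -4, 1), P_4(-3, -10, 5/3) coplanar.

3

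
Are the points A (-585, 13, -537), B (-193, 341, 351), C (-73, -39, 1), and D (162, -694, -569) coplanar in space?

With A as base: AB = (392, 328, 888), AC = (512, -52, 538), AD = (747, -707, -32).
AC × AD = (382030, 418270, -323140).
AB · (AC × AD) = 0.
The scalar triple product vanishes, so the four points are coplanar.

Yes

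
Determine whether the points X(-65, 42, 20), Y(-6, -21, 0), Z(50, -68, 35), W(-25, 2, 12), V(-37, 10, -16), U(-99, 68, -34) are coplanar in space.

No

The plane through X, Y, Z has normal n = XY × XZ = (-3145, -3185, 755) and equation n·P = 85755.
Checking the remaining points: n·W = 81315, n·V = 72435, n·U = 69105.
Since n·W = 81315 ≠ 85755, W is off the plane and the points are not all coplanar.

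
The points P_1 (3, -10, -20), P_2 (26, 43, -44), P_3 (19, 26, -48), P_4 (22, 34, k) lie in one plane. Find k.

-37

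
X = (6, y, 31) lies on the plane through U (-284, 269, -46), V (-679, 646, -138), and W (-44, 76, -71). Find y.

Coplanarity requires UV · (UW × UX) = 0.
UV = (-395, 377, -92), UW = (240, -193, -25); the triple product is linear in y with coefficient -31955 and constant term -383460.
Setting it to zero: y = -12.

-12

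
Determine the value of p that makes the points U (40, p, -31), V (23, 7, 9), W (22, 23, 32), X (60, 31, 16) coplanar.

Coplanarity ⇔ det[UV; UW; UX] = 0.
Expanding, this is linear in p: (-858)p + (-11154) = 0.
So p = -13.

-13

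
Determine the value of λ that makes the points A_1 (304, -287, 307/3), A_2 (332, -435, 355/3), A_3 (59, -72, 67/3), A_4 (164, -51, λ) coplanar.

Coplanarity ⇔ det[A_1A_2; A_1A_3; A_1A_4] = 0.
Expanding, this is linear in λ: (-30240)λ + (1522080) = 0.
So λ = 151/3.

151/3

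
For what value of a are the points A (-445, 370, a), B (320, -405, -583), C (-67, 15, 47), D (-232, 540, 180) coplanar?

684

Coplanarity ⇔ det[AB; AC; AD] = 0.
Expanding, this is linear in a: (133875)a + (-91570500) = 0.
So a = 684.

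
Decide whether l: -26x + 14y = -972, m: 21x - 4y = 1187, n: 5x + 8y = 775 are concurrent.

Yes

The three lines meet at one point iff the augmented coefficient matrix [aᵢ bᵢ cᵢ] has rank < 3, i.e. its determinant vanishes.
Here the determinant is 0.
It vanishes, so the lines are concurrent at (67, 55).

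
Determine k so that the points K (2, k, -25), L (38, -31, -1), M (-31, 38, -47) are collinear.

5

Direction LM = (-69, 69, -46). From the x-coordinate of K, the parameter along the line is τ = (2 − 38)/(-69) = 12/23.
Then k = (-31) + 12/23·(69) = 5.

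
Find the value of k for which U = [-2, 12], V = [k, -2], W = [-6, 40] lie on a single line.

0

The three points are collinear iff det[UV; UW] = 0.
This determinant is linear in k: (28)k + (0) = 0, so k = 0.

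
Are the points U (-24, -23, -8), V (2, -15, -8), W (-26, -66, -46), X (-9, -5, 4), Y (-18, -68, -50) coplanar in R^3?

Yes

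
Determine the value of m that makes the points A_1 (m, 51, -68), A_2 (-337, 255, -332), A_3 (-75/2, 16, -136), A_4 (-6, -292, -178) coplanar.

Coplanarity ⇔ det[A_1A_2; A_1A_3; A_1A_4] = 0.
Expanding, this is linear in m: (-70406)m + (2464210) = 0.
So m = 35.

35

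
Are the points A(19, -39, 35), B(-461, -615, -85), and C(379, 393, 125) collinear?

AB = (-480, -576, -120), AC = (360, 432, 90).
Each component of AC is -3/4 times the corresponding component of AB, so AC = -3/4·AB and the points are collinear.

Yes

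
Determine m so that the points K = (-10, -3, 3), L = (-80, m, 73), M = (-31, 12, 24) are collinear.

47

Collinearity requires KL × KM = 0; each component is linear in m.
The x-component gives (21)m + (-987) = 0, so m = 47.
The remaining components then also vanish.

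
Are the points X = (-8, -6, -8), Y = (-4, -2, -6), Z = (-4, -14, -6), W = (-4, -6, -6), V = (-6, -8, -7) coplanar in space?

Yes

The plane through X, Y, Z has normal n = XY × XZ = (24, 0, -48) and equation n·P = 192.
Checking the remaining points: n·W = 192, n·V = 192.
All equal 192, so all 5 points lie in one plane.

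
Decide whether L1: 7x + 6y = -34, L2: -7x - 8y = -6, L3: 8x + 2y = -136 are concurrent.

Yes

Intersecting L1 and L2: solving the 2×2 system gives (x, y) = (-22, 20).
Substitute into L3: (8)(-22) + (2)(20) = -136.
This equals -136, so (-22, 20) lies on all three lines and they are concurrent.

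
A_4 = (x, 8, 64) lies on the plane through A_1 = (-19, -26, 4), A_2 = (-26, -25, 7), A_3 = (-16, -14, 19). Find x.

-83

Coplanarity requires A_1A_2 · (A_1A_3 × A_1A_4) = 0.
A_1A_2 = (-7, 1, 3), A_1A_3 = (3, 12, 15); the triple product is linear in x with coefficient -21 and constant term -1743.
Setting it to zero: x = -83.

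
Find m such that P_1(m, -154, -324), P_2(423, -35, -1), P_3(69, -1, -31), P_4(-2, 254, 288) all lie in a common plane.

Coplanarity ⇔ det[P_1P_2; P_1P_3; P_1P_4] = 0.
Expanding, this is linear in m: (-18496)m + (-6862016) = 0.
So m = -371.

-371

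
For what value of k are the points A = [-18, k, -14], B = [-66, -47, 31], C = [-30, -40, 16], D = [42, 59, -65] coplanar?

4

Coplanarity ⇔ det[AB; AC; AD] = 0.
Expanding, this is linear in k: (-1836)k + (7344) = 0.
So k = 4.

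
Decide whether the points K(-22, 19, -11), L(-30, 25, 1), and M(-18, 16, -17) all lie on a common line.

KL = (-8, 6, 12), KM = (4, -3, -6).
KL × KM = (0, 0, 0).
The cross product vanishes, so the three points are collinear.

Yes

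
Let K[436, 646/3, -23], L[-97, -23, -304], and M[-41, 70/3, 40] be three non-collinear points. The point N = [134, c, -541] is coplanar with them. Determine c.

A normal to the plane is n = KL × KM = (-68967, 167616, -11349).
N lies in the plane iff n · KN = 0.
This gives (167616)c + (-9386496) = 0, so c = 56.

56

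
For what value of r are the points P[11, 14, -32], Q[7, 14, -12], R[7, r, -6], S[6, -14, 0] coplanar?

The points are coplanar iff PQ · (PR × PS) = 0.
Expanding, this is linear in r: (-28)r + (-280) = 0.
So r = -10.

-10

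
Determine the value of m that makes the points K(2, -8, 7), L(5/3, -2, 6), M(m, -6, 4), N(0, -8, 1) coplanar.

Coplanarity ⇔ det[KL; KM; KN] = 0.
Expanding, this is linear in m: (36)m + (-36) = 0.
So m = 1.

1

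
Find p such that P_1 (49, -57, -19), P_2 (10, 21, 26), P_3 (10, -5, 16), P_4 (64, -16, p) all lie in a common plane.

-9

Normal to plane P_1P_2P_3: n = (390, -390, 1014); plane equation n·P = 22074.
Requiring n·P_4 = 22074: (1014)p + (31200) = 22074.
So p = -9.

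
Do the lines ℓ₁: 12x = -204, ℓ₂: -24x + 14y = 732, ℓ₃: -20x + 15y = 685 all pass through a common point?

No

Lines aᵢx + bᵢy = cᵢ with pairwise distinct directions are concurrent exactly when det[aᵢ bᵢ cᵢ] = 0.
Here the determinant is -360.
Nonzero, so no common point exists.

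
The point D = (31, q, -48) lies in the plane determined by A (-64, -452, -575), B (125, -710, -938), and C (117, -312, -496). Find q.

Coplanarity requires AB · (AC × AD) = 0.
AB = (189, -258, -363), AC = (181, 140, 79); the triple product is linear in q with coefficient -80634 and constant term 4999308.
Setting it to zero: q = 62.

62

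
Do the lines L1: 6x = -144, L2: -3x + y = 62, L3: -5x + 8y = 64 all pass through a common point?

Intersecting L1 and L2: solving the 2×2 system gives (x, y) = (-24, -10).
Substitute into L3: (-5)(-24) + (8)(-10) = 40.
But L3 requires 64 ≠ 40, so the three lines have no common point.

No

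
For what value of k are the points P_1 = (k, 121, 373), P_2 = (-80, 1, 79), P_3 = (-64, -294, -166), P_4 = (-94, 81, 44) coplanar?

Coplanarity ⇔ det[P_1P_2; P_1P_3; P_1P_4] = 0.
Expanding, this is linear in k: (-29925)k + (-2034900) = 0.
So k = -68.

-68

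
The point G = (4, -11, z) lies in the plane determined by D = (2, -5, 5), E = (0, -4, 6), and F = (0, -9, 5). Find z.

3

Coplanarity requires DE · (DF × DG) = 0.
DE = (-2, 1, 1), DF = (-2, -4, 0); the triple product is linear in z with coefficient 10 and constant term -30.
Setting it to zero: z = 3.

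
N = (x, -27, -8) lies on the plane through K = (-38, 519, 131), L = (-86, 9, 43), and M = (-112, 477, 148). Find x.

The plane through K, L, M has equation −12366x + 7328y − 35724z = -406704.
Substituting N: (-12366)x + (87936) = -406704, so x = 40.

40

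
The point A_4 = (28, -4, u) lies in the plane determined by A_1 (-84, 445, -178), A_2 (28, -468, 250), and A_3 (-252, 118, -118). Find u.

The plane through A_1, A_2, A_3 has equation 85176x − 78624y − 190008z = -8321040.
Substituting A_4: (-190008)u + (2699424) = -8321040, so u = 58.

58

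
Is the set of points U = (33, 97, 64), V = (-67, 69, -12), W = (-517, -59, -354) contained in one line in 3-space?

UV = (-100, -28, -76), UW = (-550, -156, -418).
UV × UW = (-152, 0, 200).
The cross product is nonzero, so the points do not lie on one line.

No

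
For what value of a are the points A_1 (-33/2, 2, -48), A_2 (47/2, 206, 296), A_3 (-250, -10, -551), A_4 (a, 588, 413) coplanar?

-154

Normal to plane A_1A_2A_3: n = (-98484, -60204, 47154); plane equation n·P = -758814.
Requiring n·A_4 = -758814: (-98484)a + (-15925350) = -758814.
So a = -154.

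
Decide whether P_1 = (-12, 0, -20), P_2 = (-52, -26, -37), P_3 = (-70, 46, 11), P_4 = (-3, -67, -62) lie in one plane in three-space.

No

With P_1 as base: P_1P_2 = (-40, -26, -17), P_1P_3 = (-58, 46, 31), P_1P_4 = (9, -67, -42).
P_1P_3 × P_1P_4 = (145, -2157, 3472).
P_1P_2 · (P_1P_3 × P_1P_4) = -8742.
Since -8742 ≠ 0, the four points are not coplanar.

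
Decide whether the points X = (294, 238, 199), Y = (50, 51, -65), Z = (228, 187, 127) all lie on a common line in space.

No

XY = (-244, -187, -264), XZ = (-66, -51, -72).
Comparing components 3 and 1: (-264)(-66) − (-244)(-72) = -144 ≠ 0, so XY and XZ are not parallel and the points are not collinear.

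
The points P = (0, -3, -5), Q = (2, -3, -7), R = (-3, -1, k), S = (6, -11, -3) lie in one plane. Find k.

-4

Coplanarity ⇔ det[PQ; PR; PS] = 0.
Expanding, this is linear in k: (16)k + (64) = 0.
So k = -4.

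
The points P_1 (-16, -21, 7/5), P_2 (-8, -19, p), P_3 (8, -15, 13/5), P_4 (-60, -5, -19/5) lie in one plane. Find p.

9/5

Normal to plane P_1P_3P_4: n = (-252/5, 72, 648); plane equation n·P = 1008/5.
Requiring n·P_2 = 1008/5: (648)p + (-4824/5) = 1008/5.
So p = 9/5.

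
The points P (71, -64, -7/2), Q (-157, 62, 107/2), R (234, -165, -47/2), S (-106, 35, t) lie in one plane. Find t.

77/2

Normal to plane PQR: n = (3237, 4731, 2490); plane equation n·X = -81672.
Requiring n·S = -81672: (2490)t + (-177537) = -81672.
So t = 77/2.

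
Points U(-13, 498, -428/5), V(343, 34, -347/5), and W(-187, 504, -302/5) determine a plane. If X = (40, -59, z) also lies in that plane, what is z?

-10

The plane through U, V, W has equation −11790x − 11790y − 78600z = 1010010.
Substituting X: (-78600)z + (224010) = 1010010, so z = -10.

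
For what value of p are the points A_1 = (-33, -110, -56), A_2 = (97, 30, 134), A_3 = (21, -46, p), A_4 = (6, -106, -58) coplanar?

32

Normal to plane A_1A_2A_4: n = (-1040, 7670, -4940); plane equation n·P = -532740.
Requiring n·A_3 = -532740: (-4940)p + (-374660) = -532740.
So p = 32.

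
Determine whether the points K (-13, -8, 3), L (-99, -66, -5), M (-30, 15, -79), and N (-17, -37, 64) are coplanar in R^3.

With K as base: KL = (-86, -58, -8), KM = (-17, 23, -82), KN = (-4, -29, 61).
KM × KN = (-975, 1365, 585).
KL · (KM × KN) = 0.
The scalar triple product vanishes, so the four points are coplanar.

Yes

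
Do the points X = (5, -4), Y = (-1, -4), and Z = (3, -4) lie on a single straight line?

Yes

XY = (-6, 0), XZ = (-2, 0).
Checking proportionality: XZ = 1/3·XY, so the vectors are parallel and the points are collinear.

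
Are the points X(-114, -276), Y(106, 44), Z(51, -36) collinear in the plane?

XY = (220, 320), XZ = (165, 240).
det[XY; XZ] = (220)(240) − (320)(165) = 0.
The determinant is zero, so the points are collinear.

Yes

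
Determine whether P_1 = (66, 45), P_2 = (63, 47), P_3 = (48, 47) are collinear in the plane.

P_1P_2 = (-3, 2), P_1P_3 = (-18, 2).
det[P_1P_2; P_1P_3] = (-3)(2) − (2)(-18) = 30.
The determinant is nonzero, so they are not collinear.

No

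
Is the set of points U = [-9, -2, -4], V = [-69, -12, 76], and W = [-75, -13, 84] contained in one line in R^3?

Yes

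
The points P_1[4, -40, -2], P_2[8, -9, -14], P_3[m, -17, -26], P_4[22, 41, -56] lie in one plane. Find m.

Coplanarity ⇔ det[P_1P_2; P_1P_3; P_1P_4] = 0.
Expanding, this is linear in m: (702)m + (-8424) = 0.
So m = 12.

12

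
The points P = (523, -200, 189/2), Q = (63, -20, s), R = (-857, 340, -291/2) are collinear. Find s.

29/2

Collinearity requires PQ × PR = 0; each component is linear in s.
The x-component gives (-540)s + (7830) = 0, so s = 29/2.
The remaining components then also vanish.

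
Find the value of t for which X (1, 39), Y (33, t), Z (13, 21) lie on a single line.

-9

Collinearity: (Y − X) must be parallel to (Z − X) = (12, -18).
Cross-multiplying the components: (t − 39)·(12) = (32)·(-18).
Solving gives t = -9.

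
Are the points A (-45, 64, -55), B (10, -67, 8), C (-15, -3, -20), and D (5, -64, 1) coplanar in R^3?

Yes

With A as base: AB = (55, -131, 63), AC = (30, -67, 35), AD = (50, -128, 56).
AC × AD = (728, 70, -490).
AB · (AC × AD) = 0.
The scalar triple product vanishes, so the four points are coplanar.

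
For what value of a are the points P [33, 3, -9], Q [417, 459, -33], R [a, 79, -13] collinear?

Direction PQ = (384, 456, -24). From the y-coordinate of R, the parameter along the line is τ = (79 − 3)/456 = 1/6.
Then a = 33 + 1/6·(384) = 97.

97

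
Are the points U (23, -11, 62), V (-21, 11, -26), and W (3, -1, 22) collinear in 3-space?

Yes

UV = (-44, 22, -88), UW = (-20, 10, -40).
Each component of UW is 5/11 times the corresponding component of UV, so UW = 5/11·UV and the points are collinear.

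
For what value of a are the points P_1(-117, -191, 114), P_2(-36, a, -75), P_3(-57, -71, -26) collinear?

-29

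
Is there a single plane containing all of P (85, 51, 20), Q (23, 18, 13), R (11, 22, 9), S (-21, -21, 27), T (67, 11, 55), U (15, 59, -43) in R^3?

No

The plane through P, Q, R has normal n = PQ × PR = (160, -164, -644) and equation n·X = -7644.
Checking the remaining points: n·S = -17304, n·T = -26504, n·U = 20416.
Since n·S = -17304 ≠ -7644, S is off the plane and the points are not all coplanar.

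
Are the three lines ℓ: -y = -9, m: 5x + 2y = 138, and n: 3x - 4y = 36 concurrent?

Yes

Lines aᵢx + bᵢy = cᵢ with pairwise distinct directions are concurrent exactly when det[aᵢ bᵢ cᵢ] = 0.
Here the determinant is 0.
It vanishes, so the lines are concurrent at (24, 9).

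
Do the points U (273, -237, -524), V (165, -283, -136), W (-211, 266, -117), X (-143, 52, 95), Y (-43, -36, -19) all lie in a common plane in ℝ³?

Yes

The plane through U, V, W has normal n = UV × UW = (-213886, -143836, -76588) and equation n·P = 15830366.
Checking the remaining points: n·X = 15830366, n·Y = 15830366.
All equal 15830366, so all 5 points lie in one plane.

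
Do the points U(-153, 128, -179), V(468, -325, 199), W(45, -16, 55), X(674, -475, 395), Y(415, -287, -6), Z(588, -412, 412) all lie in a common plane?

The plane through U, V, W has normal n = UV × UW = (-51570, -70470, 270) and equation n·P = -1178280.
Checking the remaining points: n·X = -1178280, n·Y = -1178280, n·Z = -1178280.
All equal -1178280, so all 6 points lie in one plane.

Yes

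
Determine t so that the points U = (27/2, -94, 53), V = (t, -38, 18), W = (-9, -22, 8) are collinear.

-4

Direction UW = (-45/2, 72, -45). From the y-coordinate of V, the parameter along the line is τ = (-38 − (-94))/72 = 7/9.
Then t = 27/2 + 7/9·(-45/2) = -4.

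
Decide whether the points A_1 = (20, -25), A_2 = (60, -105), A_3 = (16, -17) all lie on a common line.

A_1A_2 = (40, -80), A_1A_3 = (-4, 8).
Twice the signed area of △A_1A_2A_3 is (40)(8) − (-80)(-4) = 0.
The triangle is degenerate (zero area), so the points are collinear.

Yes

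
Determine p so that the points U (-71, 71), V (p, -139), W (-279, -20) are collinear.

-551

The three points are collinear iff det[UV; UW] = 0.
This determinant is linear in p: (-91)p + (-50141) = 0, so p = -551.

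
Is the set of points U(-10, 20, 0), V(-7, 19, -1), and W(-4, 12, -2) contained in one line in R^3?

UV = (3, -1, -1), UW = (6, -8, -2).
UV × UW = (-6, 0, -18).
The cross product is nonzero, so the points do not lie on one line.

No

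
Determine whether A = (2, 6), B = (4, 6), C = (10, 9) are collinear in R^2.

AB = (2, 0), AC = (8, 3).
det[AB; AC] = (2)(3) − (0)(8) = 6.
The determinant is nonzero, so they are not collinear.

No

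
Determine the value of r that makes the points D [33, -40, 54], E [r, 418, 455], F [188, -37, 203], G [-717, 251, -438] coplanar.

94

Normal to plane DFG: n = (-44835, -35490, 47355); plane equation n·P = 2497215.
Requiring n·E = 2497215: (-44835)r + (6711705) = 2497215.
So r = 94.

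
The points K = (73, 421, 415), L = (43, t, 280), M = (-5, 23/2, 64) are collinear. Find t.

Direction KM = (-78, -819/2, -351). From the x-coordinate of L, the parameter along the line is τ = (43 − 73)/(-78) = 5/13.
Then t = 421 + 5/13·(-819/2) = 527/2.

527/2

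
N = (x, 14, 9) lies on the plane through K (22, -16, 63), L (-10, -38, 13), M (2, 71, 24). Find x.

Coplanarity requires KL · (KM × KN) = 0.
KL = (-32, -22, -50), KM = (-20, 87, -39); the triple product is linear in x with coefficient 5208 and constant term 52080.
Setting it to zero: x = -10.

-10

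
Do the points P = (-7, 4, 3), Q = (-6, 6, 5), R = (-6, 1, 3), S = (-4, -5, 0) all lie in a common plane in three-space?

No

A normal to the plane through P, Q, R is n = PQ × PR = (6, 2, -5).
The plane has equation n·X = -49. For S: n·S = -34.
-34 ≠ -49, so S is off the plane.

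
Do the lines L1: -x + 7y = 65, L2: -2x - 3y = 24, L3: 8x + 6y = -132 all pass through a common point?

No

The three lines meet at one point iff the augmented coefficient matrix [aᵢ bᵢ cᵢ] has rank < 3, i.e. its determinant vanishes.
Here the determinant is 24.
Nonzero, so no common point exists.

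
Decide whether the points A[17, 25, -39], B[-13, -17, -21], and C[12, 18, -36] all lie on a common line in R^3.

AB = (-30, -42, 18), AC = (-5, -7, 3).
Each component of AC is 1/6 times the corresponding component of AB, so AC = 1/6·AB and the points are collinear.

Yes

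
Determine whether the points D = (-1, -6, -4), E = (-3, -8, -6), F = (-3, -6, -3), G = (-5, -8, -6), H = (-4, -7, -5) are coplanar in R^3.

No

The plane through D, E, F has normal n = DE × DF = (-2, 6, -4) and equation n·P = -18.
Checking the remaining points: n·G = -14, n·H = -14.
Since n·G = -14 ≠ -18, G is off the plane and the points are not all coplanar.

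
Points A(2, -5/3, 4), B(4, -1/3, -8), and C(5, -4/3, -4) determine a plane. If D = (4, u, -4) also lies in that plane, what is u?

-1

A normal to the plane is n = AB × AC = (-20/3, -20, -10/3).
D lies in the plane iff n · AD = 0.
This gives (-20)u + (-20) = 0, so u = -1.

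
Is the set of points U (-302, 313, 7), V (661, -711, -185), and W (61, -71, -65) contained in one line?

No

UV = (963, -1024, -192), UW = (363, -384, -72).
UV × UW = (0, -360, 1920).
The cross product is nonzero, so the points do not lie on one line.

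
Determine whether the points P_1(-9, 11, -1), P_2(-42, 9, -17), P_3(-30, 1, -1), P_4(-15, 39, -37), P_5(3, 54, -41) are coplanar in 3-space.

No

The plane through P_1, P_2, P_3 has normal n = P_1P_2 × P_1P_3 = (-160, 336, 288) and equation n·P = 4848.
Checking the remaining points: n·P_4 = 4848, n·P_5 = 5856.
Since n·P_5 = 5856 ≠ 4848, P_5 is off the plane and the points are not all coplanar.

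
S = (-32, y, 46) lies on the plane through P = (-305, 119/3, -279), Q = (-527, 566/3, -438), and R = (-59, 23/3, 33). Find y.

-50/3

A normal to the plane is n = PQ × PR = (41400, 30150, -29550).
S lies in the plane iff n · PS = 0.
This gives (30150)y + (502500) = 0, so y = -50/3.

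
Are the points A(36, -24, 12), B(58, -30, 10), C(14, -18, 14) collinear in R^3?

AB = (22, -6, -2), AC = (-22, 6, 2).
Each component of AC is -1 times the corresponding component of AB, so AC = -1·AB and the points are collinear.

Yes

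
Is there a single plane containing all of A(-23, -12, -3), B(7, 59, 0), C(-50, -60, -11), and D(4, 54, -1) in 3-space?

With A as base: AB = (30, 71, 3), AC = (-27, -48, -8), AD = (27, 66, 2).
AC × AD = (432, -162, -486).
AB · (AC × AD) = 0.
The scalar triple product vanishes, so the four points are coplanar.

Yes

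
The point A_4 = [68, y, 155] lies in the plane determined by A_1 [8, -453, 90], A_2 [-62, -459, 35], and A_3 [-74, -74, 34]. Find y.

A normal to the plane is n = A_1A_2 × A_1A_3 = (21181, 590, -27022).
A_4 lies in the plane iff n · A_1A_4 = 0.
This gives (590)y + (-218300) = 0, so y = 370.

370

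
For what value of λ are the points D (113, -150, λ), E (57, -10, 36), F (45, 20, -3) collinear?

218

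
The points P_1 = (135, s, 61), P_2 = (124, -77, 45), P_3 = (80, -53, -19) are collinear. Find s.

-83

Direction P_2P_3 = (-44, 24, -64). From the x-coordinate of P_1, the parameter along the line is τ = (135 − 124)/(-44) = -1/4.
Then s = (-77) + (-1/4)·(24) = -83.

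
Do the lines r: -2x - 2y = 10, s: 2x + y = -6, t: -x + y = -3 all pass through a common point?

Yes

Intersecting r and s: solving the 2×2 system gives (x, y) = (-1, -4).
Substitute into t: (-1)(-1) + (1)(-4) = -3.
This equals -3, so (-1, -4) lies on all three lines and they are concurrent.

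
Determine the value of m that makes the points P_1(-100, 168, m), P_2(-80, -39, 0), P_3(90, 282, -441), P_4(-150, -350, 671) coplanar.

The points are coplanar iff P_1P_2 · (P_1P_3 × P_1P_4) = 0.
Expanding, this is linear in m: (30400)m + (18787200) = 0.
So m = -618.

-618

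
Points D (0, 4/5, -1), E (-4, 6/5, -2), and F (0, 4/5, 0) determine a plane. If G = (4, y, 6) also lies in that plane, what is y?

A normal to the plane is n = DE × DF = (2/5, 4, 0).
G lies in the plane iff n · DG = 0.
This gives (4)y + (-8/5) = 0, so y = 2/5.

2/5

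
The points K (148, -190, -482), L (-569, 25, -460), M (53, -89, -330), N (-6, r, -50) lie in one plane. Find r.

Coplanarity ⇔ det[KL; KM; KN] = 0.
Expanding, this is linear in r: (106894)r + (-6841216) = 0.
So r = 64.

64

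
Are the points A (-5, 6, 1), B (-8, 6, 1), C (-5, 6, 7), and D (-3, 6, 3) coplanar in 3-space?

Yes

A normal to the plane through A, B, C is n = AB × AC = (0, 18, 0).
The plane has equation n·P = 108. For D: n·D = 108.
Equal, so D lies in the plane and all four are coplanar.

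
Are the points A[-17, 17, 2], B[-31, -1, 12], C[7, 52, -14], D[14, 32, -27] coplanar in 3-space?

The four points are coplanar iff the 3×3 determinant with rows AB, AC, AD is zero.
Rows: (-14, -18, 10), (24, 35, -16), (31, 15, -29).
Expanding along the first row: (-14)(-775) − (-18)(-200) + (10)(-725) = 0.
Zero determinant ⇒ coplanar.

Yes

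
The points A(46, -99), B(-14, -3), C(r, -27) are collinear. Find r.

The three points are collinear iff det[AB; AC] = 0.
This determinant is linear in r: (-96)r + (96) = 0, so r = 1.

1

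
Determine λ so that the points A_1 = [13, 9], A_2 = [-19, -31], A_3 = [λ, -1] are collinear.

Collinearity: (A_3 − A_1) must be parallel to (A_2 − A_1) = (-32, -40).
Cross-multiplying the components: (λ − 13)·(-40) = (-10)·(-32).
Solving gives λ = 5.

5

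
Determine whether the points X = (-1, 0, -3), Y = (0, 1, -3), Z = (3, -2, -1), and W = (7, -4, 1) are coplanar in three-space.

With X as base: XY = (1, 1, 0), XZ = (4, -2, 2), XW = (8, -4, 4).
XZ × XW = (0, 0, 0).
XY · (XZ × XW) = 0.
The scalar triple product vanishes, so the four points are coplanar.

Yes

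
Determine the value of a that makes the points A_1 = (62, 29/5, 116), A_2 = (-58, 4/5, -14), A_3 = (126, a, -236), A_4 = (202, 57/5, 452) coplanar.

The points are coplanar iff A_1A_2 · (A_1A_3 × A_1A_4) = 0.
Expanding, this is linear in a: (-22120)a + (199080) = 0.
So a = 9.

9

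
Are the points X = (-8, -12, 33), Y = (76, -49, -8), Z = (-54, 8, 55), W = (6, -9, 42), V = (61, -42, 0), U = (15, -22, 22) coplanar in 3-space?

The plane through X, Y, Z has normal n = XY × XZ = (6, 38, -22) and equation n·P = -1230.
Checking the remaining points: n·W = -1230, n·V = -1230, n·U = -1230.
All equal -1230, so all 6 points lie in one plane.

Yes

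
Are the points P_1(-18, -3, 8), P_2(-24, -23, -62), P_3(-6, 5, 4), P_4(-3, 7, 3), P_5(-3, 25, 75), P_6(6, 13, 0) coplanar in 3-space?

No

The plane through P_1, P_2, P_3 has normal n = P_1P_2 × P_1P_3 = (640, -864, 192) and equation n·P = -7392.
Checking the remaining points: n·P_4 = -7392, n·P_5 = -9120, n·P_6 = -7392.
Since n·P_5 = -9120 ≠ -7392, P_5 is off the plane and the points are not all coplanar.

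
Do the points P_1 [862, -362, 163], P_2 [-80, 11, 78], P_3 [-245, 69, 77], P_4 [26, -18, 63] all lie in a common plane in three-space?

Yes

With P_1 as base: P_1P_2 = (-942, 373, -85), P_1P_3 = (-1107, 431, -86), P_1P_4 = (-836, 344, -100).
P_1P_3 × P_1P_4 = (-13516, -38804, -20492).
P_1P_2 · (P_1P_3 × P_1P_4) = 0.
The scalar triple product vanishes, so the four points are coplanar.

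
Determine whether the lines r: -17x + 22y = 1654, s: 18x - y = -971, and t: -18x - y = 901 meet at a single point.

Yes

Lines aᵢx + bᵢy = cᵢ with pairwise distinct directions are concurrent exactly when det[aᵢ bᵢ cᵢ] = 0.
Here the determinant is 0.
It vanishes, so the lines are concurrent at (-52, 35).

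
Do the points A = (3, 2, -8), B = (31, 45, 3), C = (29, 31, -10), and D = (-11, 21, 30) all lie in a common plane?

A normal to the plane through A, B, C is n = AB × AC = (-405, 342, -306).
The plane has equation n·P = 1917. For D: n·D = 2457.
2457 ≠ 1917, so D is off the plane.

No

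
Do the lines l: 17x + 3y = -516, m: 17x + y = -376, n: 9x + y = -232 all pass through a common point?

Yes

Lines aᵢx + bᵢy = cᵢ with pairwise distinct directions are concurrent exactly when det[aᵢ bᵢ cᵢ] = 0.
Here the determinant is 0.
It vanishes, so the lines are concurrent at (-18, -70).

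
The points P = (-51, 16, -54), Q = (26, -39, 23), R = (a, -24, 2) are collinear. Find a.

Direction PQ = (77, -55, 77). From the y-coordinate of R, the parameter along the line is τ = (-24 − 16)/(-55) = 8/11.
Then a = (-51) + 8/11·(77) = 5.

5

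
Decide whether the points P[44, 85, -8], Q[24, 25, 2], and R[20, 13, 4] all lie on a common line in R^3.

Yes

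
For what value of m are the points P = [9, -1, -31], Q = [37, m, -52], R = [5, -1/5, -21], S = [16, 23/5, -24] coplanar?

Coplanarity ⇔ det[PQ; PR; PS] = 0.
Expanding, this is linear in m: (98)m + (-3626/5) = 0.
So m = 37/5.

37/5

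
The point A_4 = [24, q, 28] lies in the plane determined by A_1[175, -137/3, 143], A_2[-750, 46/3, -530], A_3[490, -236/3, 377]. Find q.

-68/3

A normal to the plane is n = A_1A_2 × A_1A_3 = (-7935, 4455, 11310).
A_4 lies in the plane iff n · A_1A_4 = 0.
This gives (4455)q + (100980) = 0, so q = -68/3.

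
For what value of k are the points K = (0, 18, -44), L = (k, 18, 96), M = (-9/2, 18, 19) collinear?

-10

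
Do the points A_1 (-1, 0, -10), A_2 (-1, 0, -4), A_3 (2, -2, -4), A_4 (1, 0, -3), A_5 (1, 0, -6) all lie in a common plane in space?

The plane through A_1, A_2, A_3 has normal n = A_1A_2 × A_1A_3 = (12, 18, 0) and equation n·P = -12.
Checking the remaining points: n·A_4 = 12, n·A_5 = 12.
Since n·A_4 = 12 ≠ -12, A_4 is off the plane and the points are not all coplanar.

No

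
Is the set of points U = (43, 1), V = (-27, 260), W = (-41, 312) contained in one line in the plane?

No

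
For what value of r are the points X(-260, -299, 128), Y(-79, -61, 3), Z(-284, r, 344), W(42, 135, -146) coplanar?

Normal to plane XYW: n = (-10962, 11844, 6678); plane equation n·P = 163548.
Requiring n·Z = 163548: (11844)r + (5410440) = 163548.
So r = -443.

-443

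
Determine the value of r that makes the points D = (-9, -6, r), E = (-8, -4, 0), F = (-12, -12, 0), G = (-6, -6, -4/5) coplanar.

0

Coplanarity ⇔ det[DE; DF; DG] = 0.
Expanding, this is linear in r: (-24)r + (0) = 0.
So r = 0.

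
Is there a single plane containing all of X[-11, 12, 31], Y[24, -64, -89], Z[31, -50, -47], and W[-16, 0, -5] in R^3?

The four points are coplanar iff the 3×3 determinant with rows XY, XZ, XW is zero.
Rows: (35, -76, -120), (42, -62, -78), (-5, -12, -36).
Expanding along the first row: (35)(1296) − (-76)(-1902) + (-120)(-814) = -1512.
Nonzero ⇒ not coplanar.

No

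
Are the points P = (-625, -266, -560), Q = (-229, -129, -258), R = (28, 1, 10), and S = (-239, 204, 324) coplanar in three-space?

A normal to the plane through P, Q, R is n = PQ × PR = (-2544, -28514, 16271).
The plane has equation n·X = 62964. For S: n·S = 62964.
Equal, so S lies in the plane and all four are coplanar.

Yes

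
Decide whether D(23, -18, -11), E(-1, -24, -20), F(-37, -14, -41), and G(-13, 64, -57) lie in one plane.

No

A normal to the plane through D, E, F is n = DE × DF = (216, -180, -456).
The plane has equation n·P = 13224. For G: n·G = 11664.
11664 ≠ 13224, so G is off the plane.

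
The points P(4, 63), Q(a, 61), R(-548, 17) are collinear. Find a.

-20

The three points are collinear iff det[PQ; PR] = 0.
This determinant is linear in a: (-46)a + (-920) = 0, so a = -20.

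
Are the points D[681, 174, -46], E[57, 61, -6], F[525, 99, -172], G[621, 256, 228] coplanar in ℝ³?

With D as base: DE = (-624, -113, 40), DF = (-156, -75, -126), DG = (-60, 82, 274).
DF × DG = (-10218, 50304, -17292).
DE · (DF × DG) = 0.
The scalar triple product vanishes, so the four points are coplanar.

Yes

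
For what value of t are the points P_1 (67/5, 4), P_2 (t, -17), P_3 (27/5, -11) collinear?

Collinearity: (P_2 − P_1) must be parallel to (P_3 − P_1) = (-8, -15).
Cross-multiplying the components: (t − 67/5)·(-15) = (-21)·(-8).
Solving gives t = 11/5.

11/5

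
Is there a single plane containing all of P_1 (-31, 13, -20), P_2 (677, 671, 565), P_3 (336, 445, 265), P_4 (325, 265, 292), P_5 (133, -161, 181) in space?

The plane through P_1, P_2, P_3 has normal n = P_1P_2 × P_1P_3 = (-65190, 12915, 64370) and equation n·P = 901385.
Checking the remaining points: n·P_4 = 1031765, n·P_5 = 901385.
Since n·P_4 = 1031765 ≠ 901385, P_4 is off the plane and the points are not all coplanar.

No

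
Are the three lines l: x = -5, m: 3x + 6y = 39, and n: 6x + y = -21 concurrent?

Intersecting l and m: solving the 2×2 system gives (x, y) = (-5, 9).
Substitute into n: (6)(-5) + (1)(9) = -21.
This equals -21, so (-5, 9) lies on all three lines and they are concurrent.

Yes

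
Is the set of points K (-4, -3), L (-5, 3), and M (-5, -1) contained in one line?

No

KL = (-1, 6), KM = (-1, 2).
det[KL; KM] = (-1)(2) − (6)(-1) = 4.
The determinant is nonzero, so they are not collinear.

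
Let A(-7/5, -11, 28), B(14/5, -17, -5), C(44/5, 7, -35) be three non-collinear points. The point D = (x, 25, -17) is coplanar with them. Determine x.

Coplanarity requires AB · (AC × AD) = 0.
AB = (21/5, -6, -33), AC = (51/5, 18, -63); the triple product is linear in x with coefficient 972 and constant term -36936/5.
Setting it to zero: x = 38/5.

38/5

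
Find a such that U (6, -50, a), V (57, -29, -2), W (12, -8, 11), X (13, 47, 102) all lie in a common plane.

The points are coplanar iff UV · (UW × UX) = 0.
Expanding, this is linear in a: (2496)a + (152256) = 0.
So a = -61.

-61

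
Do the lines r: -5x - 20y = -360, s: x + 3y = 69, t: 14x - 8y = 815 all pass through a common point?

No

The three lines meet at one point iff the augmented coefficient matrix [aᵢ bᵢ cᵢ] has rank < 3, i.e. its determinant vanishes.
Here the determinant is -5.
Nonzero, so no common point exists.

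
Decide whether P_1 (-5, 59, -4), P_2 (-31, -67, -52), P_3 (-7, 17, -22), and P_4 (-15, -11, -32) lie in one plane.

With P_1 as base: P_1P_2 = (-26, -126, -48), P_1P_3 = (-2, -42, -18), P_1P_4 = (-10, -70, -28).
P_1P_3 × P_1P_4 = (-84, 124, -280).
P_1P_2 · (P_1P_3 × P_1P_4) = 0.
The scalar triple product vanishes, so the four points are coplanar.

Yes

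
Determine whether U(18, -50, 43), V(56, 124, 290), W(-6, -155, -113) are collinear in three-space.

UV = (38, 174, 247), UW = (-24, -105, -156).
Comparing components 2 and 3: (174)(-156) − (247)(-105) = -1209 ≠ 0, so UV and UW are not parallel and the points are not collinear.

No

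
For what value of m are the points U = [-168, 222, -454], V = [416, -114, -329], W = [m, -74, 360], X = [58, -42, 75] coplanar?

The points are coplanar iff UV · (UW × UX) = 0.
Expanding, this is linear in m: (144744)m + (4921296) = 0.
So m = -34.

-34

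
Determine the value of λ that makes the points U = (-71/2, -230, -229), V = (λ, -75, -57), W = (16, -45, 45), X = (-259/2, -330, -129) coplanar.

Normal to plane UWX: n = (45900, -30906, 12240); plane equation n·P = 2675970.
Requiring n·V = 2675970: (45900)λ + (1620270) = 2675970.
So λ = 23.

23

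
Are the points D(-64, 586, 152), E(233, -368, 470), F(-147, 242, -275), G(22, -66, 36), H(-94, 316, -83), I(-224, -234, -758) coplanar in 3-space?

Yes

The plane through D, E, F has normal n = DE × DF = (516750, 100425, -181350) and equation n·P = -1788150.
Checking the remaining points: n·G = -1788150, n·H = -1788150, n·I = -1788150.
All equal -1788150, so all 6 points lie in one plane.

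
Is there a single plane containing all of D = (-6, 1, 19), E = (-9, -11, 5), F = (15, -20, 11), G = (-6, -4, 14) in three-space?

With D as base: DE = (-3, -12, -14), DF = (21, -21, -8), DG = (0, -5, -5).
DF × DG = (65, 105, -105).
DE · (DF × DG) = 15.
Since 15 ≠ 0, the four points are not coplanar.

No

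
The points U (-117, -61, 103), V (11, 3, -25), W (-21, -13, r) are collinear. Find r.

7

Direction UV = (128, 64, -128). From the x-coordinate of W, the parameter along the line is τ = (-21 − (-117))/128 = 3/4.
Then r = 103 + 3/4·(-128) = 7.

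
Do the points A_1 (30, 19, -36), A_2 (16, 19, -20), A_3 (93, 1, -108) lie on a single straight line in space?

A_1A_2 = (-14, 0, 16), A_1A_3 = (63, -18, -72).
Comparing components 2 and 3: (0)(-72) − (16)(-18) = 288 ≠ 0, so A_1A_2 and A_1A_3 are not parallel and the points are not collinear.

No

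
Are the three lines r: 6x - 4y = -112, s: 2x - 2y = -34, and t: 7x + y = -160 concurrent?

Intersecting r and s: solving the 2×2 system gives (x, y) = (-22, -5).
Substitute into t: (7)(-22) + (1)(-5) = -159.
But t requires -160 ≠ -159, so the three lines have no common point.

No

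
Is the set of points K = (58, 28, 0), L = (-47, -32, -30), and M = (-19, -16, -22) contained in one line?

Yes

KL = (-105, -60, -30), KM = (-77, -44, -22).
KL × KM = (0, 0, 0).
The cross product vanishes, so the three points are collinear.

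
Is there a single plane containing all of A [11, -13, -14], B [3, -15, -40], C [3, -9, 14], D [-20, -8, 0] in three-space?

The four points are coplanar iff the 3×3 determinant with rows AB, AC, AD is zero.
Rows: (-8, -2, -26), (-8, 4, 28), (-31, 5, 14).
Expanding along the first row: (-8)(-84) − (-2)(756) + (-26)(84) = 0.
Zero determinant ⇒ coplanar.

Yes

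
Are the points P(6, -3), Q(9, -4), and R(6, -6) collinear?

No

PQ = (3, -1), PR = (0, -3).
Twice the signed area of △PQR is (3)(-3) − (-1)(0) = -9.
The area is nonzero, so the three points are not collinear.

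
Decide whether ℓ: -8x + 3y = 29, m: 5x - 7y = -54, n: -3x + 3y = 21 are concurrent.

Intersecting ℓ and m: solving the 2×2 system gives (x, y) = (-1, 7).
Substitute into n: (-3)(-1) + (3)(7) = 24.
But n requires 21 ≠ 24, so the three lines have no common point.

No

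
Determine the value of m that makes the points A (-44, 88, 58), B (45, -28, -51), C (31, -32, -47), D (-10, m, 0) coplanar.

16

Normal to plane ABC: n = (-900, 1170, -1980); plane equation n·P = 27720.
Requiring n·D = 27720: (1170)m + (9000) = 27720.
So m = 16.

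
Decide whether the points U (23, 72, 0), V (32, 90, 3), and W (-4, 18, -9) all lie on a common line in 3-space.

Yes

UV = (9, 18, 3), UW = (-27, -54, -9).
UV × UW = (0, 0, 0).
The cross product vanishes, so the three points are collinear.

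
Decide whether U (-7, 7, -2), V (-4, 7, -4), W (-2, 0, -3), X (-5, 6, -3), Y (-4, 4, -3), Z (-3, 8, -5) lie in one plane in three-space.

The plane through U, V, W has normal n = UV × UW = (-14, -7, -21) and equation n·P = 91.
Checking the remaining points: n·X = 91, n·Y = 91, n·Z = 91.
All equal 91, so all 6 points lie in one plane.

Yes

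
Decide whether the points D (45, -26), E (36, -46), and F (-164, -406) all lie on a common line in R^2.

No

DE = (-9, -20), DF = (-209, -380).
det[DE; DF] = (-9)(-380) − (-20)(-209) = -760.
The determinant is nonzero, so they are not collinear.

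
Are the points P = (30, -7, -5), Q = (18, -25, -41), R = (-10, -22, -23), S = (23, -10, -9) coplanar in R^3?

Yes

The four points are coplanar iff the 3×3 determinant with rows PQ, PR, PS is zero.
Rows: (-12, -18, -36), (-40, -15, -18), (-7, -3, -4).
Expanding along the first row: (-12)(6) − (-18)(34) + (-36)(15) = 0.
Zero determinant ⇒ coplanar.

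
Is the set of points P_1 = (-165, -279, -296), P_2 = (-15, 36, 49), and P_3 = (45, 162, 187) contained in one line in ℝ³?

Yes

P_1P_2 = (150, 315, 345), P_1P_3 = (210, 441, 483).
P_1P_2 × P_1P_3 = (0, 0, 0).
The cross product vanishes, so the three points are collinear.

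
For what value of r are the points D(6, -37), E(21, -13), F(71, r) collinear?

67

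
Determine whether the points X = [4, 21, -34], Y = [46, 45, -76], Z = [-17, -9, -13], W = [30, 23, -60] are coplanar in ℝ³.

With X as base: XY = (42, 24, -42), XZ = (-21, -30, 21), XW = (26, 2, -26).
XZ × XW = (738, 0, 738).
XY · (XZ × XW) = 0.
The scalar triple product vanishes, so the four points are coplanar.

Yes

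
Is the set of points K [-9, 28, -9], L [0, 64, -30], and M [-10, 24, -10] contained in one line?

No

KL = (9, 36, -21), KM = (-1, -4, -1).
KL × KM = (-120, 30, 0).
The cross product is nonzero, so the points do not lie on one line.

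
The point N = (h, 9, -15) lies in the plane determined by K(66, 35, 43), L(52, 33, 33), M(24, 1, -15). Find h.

Coplanarity requires KL · (KM × KN) = 0.
KL = (-14, -2, -10), KM = (-42, -34, -58); the triple product is linear in h with coefficient -224 and constant term 2240.
Setting it to zero: h = 10.

10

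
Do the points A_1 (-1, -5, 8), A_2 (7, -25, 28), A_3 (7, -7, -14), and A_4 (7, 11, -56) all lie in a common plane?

With A_1 as base: A_1A_2 = (8, -20, 20), A_1A_3 = (8, -2, -22), A_1A_4 = (8, 16, -64).
A_1A_3 × A_1A_4 = (480, 336, 144).
A_1A_2 · (A_1A_3 × A_1A_4) = 0.
The scalar triple product vanishes, so the four points are coplanar.

Yes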